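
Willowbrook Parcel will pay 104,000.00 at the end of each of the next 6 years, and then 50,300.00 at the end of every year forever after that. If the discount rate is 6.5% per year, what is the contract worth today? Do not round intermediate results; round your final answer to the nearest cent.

PV of 6-year annuity: 104,000.00 × [1 − (1+0.065)^−6] / 0.065 = 503465.40992
Perpetuity value at year 6: 50,300.00 / 0.065 = 773846.15385
PV of perpetuity: 773846.15385 / (1+0.065)^6 = 530343.17193
Total PV = 503465.40992 + 530343.17193 = 1033808.58185

1033808.58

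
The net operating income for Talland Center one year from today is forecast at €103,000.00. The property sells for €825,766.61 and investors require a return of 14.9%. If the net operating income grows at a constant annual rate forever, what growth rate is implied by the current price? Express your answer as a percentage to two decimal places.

2.43%

P = D₁/(r−g) ⇒ g = r − D₁/P = 0.149 − €103,000.00/€825,766.61 = 0.024267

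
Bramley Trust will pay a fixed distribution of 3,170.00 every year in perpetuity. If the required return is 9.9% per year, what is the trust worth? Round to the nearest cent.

Level perpetuity: PV = C / r = 3,170.00 / 0.099 = 32,020.20

32020.20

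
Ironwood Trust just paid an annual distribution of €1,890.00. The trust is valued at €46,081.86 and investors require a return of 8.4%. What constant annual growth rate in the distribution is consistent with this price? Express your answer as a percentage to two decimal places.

P = D₀(1+g)/(r−g) ⇒ P(r−g) = D₀(1+g) ⇒ g(P+D₀) = P·r − D₀
g = (P·r − D₀)/(P + D₀) = (€46,081.86×0.084 − €1,890.00) / (€46,081.86 + €1,890.00) = 0.041292

4.13%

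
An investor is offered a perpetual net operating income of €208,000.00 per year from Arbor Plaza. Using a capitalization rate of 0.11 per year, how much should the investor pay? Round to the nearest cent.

Level perpetuity: PV = C / r = €208,000.00 / 0.11 = €1,890,909.09

€1890909.09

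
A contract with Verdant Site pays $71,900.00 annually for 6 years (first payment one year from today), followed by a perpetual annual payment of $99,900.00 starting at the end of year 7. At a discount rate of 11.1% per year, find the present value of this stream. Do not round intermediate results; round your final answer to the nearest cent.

$781885.40

PV of 6-year annuity: $71,900.00 × [1 − (1+0.111)^−6] / 0.111 = 303301.42080
Perpetuity value at year 6: $99,900.00 / 0.111 = 900000.00000
PV of perpetuity: 900000.00000 / (1+0.111)^6 = 478583.97861
Total PV = 303301.42080 + 478583.97861 = 781885.39941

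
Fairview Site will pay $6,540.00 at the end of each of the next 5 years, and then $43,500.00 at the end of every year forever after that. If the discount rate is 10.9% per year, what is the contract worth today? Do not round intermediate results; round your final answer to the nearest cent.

$262137.89

PV of 5-year annuity: $6,540.00 × [1 − (1+0.109)^−5] / 0.109 = 24232.09366
Perpetuity value at year 5: $43,500.00 / 0.109 = 399082.56881
PV of perpetuity: 399082.56881 / (1+0.109)^5 = 237905.79905
Total PV = 24232.09366 + 237905.79905 = 262137.89271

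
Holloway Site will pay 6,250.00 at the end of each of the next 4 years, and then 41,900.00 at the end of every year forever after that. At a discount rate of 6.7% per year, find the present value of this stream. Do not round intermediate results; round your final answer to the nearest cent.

503796.71

PV of 4-year annuity: 6,250.00 × [1 − (1+0.067)^−4] / 0.067 = 21314.23928
Perpetuity value at year 4: 41,900.00 / 0.067 = 625373.13433
PV of perpetuity: 625373.13433 / (1+0.067)^4 = 482482.47421
Total PV = 21314.23928 + 482482.47421 = 503796.71349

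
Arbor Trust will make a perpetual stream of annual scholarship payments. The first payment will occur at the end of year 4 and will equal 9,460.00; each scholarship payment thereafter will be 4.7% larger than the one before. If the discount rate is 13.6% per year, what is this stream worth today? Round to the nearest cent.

Value at end of year 3: C₁ / (r − g) = 9,460.00 / (0.136 − 0.047) = 106,292.1348
Discount to today: PV = 106,292.1348 / (1 + 0.136)^3 = 106,292.1348 / 1.466003 = 72,504.70

72504.70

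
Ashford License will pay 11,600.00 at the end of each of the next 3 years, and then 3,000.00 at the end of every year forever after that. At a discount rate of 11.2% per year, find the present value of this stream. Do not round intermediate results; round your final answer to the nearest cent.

47728.77

PV of 3-year annuity: 11,600.00 × [1 − (1+0.112)^−3] / 0.112 = 28248.77617
Perpetuity value at year 3: 3,000.00 / 0.112 = 26785.71429
PV of perpetuity: 26785.71429 / (1+0.112)^3 = 19479.99631
Total PV = 28248.77617 + 19479.99631 = 47728.77248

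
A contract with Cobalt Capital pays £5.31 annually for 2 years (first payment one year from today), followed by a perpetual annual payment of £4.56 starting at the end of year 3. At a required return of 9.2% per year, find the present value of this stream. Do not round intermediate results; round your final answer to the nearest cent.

£50.88

PV of 2-year annuity: £5.31 × [1 − (1+0.092)^−2] / 0.092 = 9.31560
Perpetuity value at year 2: £4.56 / 0.092 = 49.56522
PV of perpetuity: 49.56522 / (1+0.092)^2 = 41.56538
Total PV = 9.31560 + 41.56538 = 50.88098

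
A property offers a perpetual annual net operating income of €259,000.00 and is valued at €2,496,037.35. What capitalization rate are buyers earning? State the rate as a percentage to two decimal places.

10.38%

P = C/r ⇒ r = C/P = €259,000.00/€2,496,037.35 = 0.103764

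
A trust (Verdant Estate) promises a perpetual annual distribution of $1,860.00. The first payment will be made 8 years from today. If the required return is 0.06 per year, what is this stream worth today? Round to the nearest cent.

Value at end of year 7: C / r = $1,860.00 / 0.06 = $31,000.0000
Discount to today: PV = $31,000.0000 / (1 + 0.06)^7 = $31,000.0000 / 1.503630 = $20,616.77

$20616.77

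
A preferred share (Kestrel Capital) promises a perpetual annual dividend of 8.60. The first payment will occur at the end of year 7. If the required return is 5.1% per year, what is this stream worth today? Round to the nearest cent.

Value at end of year 6: C / r = 8.60 / 0.051 = 168.6275
Discount to today: PV = 168.6275 / (1 + 0.051)^6 = 168.6275 / 1.347772 = 125.12

125.12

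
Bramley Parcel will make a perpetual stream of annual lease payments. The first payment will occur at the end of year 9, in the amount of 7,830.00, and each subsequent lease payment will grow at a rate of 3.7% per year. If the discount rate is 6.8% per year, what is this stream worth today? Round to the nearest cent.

Value at end of year 8: C₁ / (r − g) = 7,830.00 / (0.068 − 0.037) = 252,580.6452
Discount to today: PV = 252,580.6452 / (1 + 0.068)^8 = 252,580.6452 / 1.692661 = 149,221.03

149221.03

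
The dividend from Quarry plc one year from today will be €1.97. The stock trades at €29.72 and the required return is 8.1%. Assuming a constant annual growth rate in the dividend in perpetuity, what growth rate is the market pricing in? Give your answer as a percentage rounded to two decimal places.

1.47%

P = D₁/(r−g) ⇒ g = r − D₁/P = 0.081 − €1.97/€29.72 = 0.014715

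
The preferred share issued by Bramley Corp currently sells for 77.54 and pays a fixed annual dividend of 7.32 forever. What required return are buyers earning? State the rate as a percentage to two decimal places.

P = C/r ⇒ r = C/P = 7.32/77.54 = 0.094403

9.44%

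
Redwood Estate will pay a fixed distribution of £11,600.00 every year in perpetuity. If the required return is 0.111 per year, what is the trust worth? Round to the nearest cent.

£104504.50

Level perpetuity: PV = C / r = £11,600.00 / 0.111 = £104,504.50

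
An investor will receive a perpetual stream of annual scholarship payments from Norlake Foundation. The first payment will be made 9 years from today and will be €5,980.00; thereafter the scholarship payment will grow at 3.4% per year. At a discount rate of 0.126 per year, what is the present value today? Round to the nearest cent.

€25153.95

Value at end of year 8: C₁ / (r − g) = €5,980.00 / (0.126 − 0.034) = €65,000.0000
Discount to today: PV = €65,000.0000 / (1 + 0.126)^8 = €65,000.0000 / 2.584087 = €25,153.95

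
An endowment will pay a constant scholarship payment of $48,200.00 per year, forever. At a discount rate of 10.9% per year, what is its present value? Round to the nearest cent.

$442201.83

Level perpetuity: PV = C / r = $48,200.00 / 0.109 = $442,201.83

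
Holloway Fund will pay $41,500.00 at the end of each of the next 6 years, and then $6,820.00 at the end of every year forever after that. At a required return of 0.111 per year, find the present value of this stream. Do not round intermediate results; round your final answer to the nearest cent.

PV of 6-year annuity: $41,500.00 × [1 − (1+0.111)^−6] / 0.111 = 175062.71159
Perpetuity value at year 6: $6,820.00 / 0.111 = 61441.44144
PV of perpetuity: 61441.44144 / (1+0.111)^6 = 32672.09944
Total PV = 175062.71159 + 32672.09944 = 207734.81103

$207734.81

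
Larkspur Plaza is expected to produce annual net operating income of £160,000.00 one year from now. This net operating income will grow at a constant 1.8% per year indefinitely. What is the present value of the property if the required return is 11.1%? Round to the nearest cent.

£1720430.11

Growing perpetuity: P = D₁ / (r − g) = £160,000.0000 / (0.111 − 0.018) = £1,720,430.11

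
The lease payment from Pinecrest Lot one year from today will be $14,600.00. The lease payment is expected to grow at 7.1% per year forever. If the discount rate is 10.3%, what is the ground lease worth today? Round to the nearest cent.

$456250.00

Growing perpetuity: P = D₁ / (r − g) = $14,600.0000 / (0.103 − 0.071) = $456,250.00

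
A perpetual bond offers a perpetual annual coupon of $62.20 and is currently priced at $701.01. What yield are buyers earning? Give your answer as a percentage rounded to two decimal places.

8.87%

P = C/r ⇒ r = C/P = $62.20/$701.01 = 0.088729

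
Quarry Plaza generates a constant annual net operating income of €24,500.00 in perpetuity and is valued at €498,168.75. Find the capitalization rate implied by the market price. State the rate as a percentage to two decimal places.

4.92%

P = C/r ⇒ r = C/P = €24,500.00/€498,168.75 = 0.049180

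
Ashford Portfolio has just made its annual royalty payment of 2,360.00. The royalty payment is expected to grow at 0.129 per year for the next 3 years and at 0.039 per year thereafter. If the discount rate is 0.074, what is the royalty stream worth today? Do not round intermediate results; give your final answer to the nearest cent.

89212.24

D_1 = 2664.44000
D_2 = 3008.15276
D_3 = 3396.20447
Terminal value at year 3: TV = D_3×(1+g_2)/(r−g_2) = 3528.65644/0.035 = 100818.75543
P_0 = D_1/(1+r)^1 + D_2/(1+r)^2 + D_3/(1+r)^3 + TV/(1+r)^3
    = 2480.85661 + 2607.90234 + 2741.45414 + 81382.02422 = 89212.23730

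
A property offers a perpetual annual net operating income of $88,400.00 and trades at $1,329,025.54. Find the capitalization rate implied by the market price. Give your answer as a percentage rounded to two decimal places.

P = C/r ⇒ r = C/P = $88,400.00/$1,329,025.54 = 0.066515

6.65%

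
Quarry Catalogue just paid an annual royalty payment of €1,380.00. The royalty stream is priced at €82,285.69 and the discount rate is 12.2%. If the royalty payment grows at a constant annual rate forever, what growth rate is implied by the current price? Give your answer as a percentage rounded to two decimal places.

P = D₀(1+g)/(r−g) ⇒ P(r−g) = D₀(1+g) ⇒ g(P+D₀) = P·r − D₀
g = (P·r − D₀)/(P + D₀) = (€82,285.69×0.122 − €1,380.00) / (€82,285.69 + €1,380.00) = 0.103493

10.35%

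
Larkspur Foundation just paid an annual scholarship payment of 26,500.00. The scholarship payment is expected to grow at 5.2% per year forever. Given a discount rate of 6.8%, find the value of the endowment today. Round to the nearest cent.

1742375.00

D₁ = D₀ × (1 + g) = 26,500.00 × 1.052 = 27,878.0000
Growing perpetuity: P = D₁ / (r − g) = 27,878.0000 / (0.068 − 0.052) = 1,742,375.00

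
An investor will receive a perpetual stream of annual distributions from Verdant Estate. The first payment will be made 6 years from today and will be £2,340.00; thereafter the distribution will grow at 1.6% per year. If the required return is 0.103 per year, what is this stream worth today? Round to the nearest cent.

£16474.76

Value at end of year 5: C₁ / (r − g) = £2,340.00 / (0.103 − 0.016) = £26,896.5517
Discount to today: PV = £26,896.5517 / (1 + 0.103)^5 = £26,896.5517 / 1.632592 = £16,474.76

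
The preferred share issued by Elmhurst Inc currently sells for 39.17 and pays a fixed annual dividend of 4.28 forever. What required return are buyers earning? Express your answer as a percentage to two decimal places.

P = C/r ⇒ r = C/P = 4.28/39.17 = 0.109267

10.93%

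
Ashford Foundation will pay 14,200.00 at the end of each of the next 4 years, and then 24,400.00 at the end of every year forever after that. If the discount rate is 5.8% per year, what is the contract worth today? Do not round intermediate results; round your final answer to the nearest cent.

PV of 4-year annuity: 14,200.00 × [1 − (1+0.058)^−4] / 0.058 = 49430.68138
Perpetuity value at year 4: 24,400.00 / 0.058 = 420689.65517
PV of perpetuity: 420689.65517 / (1+0.058)^4 = 335752.42801
Total PV = 49430.68138 + 335752.42801 = 385183.10939

385183.11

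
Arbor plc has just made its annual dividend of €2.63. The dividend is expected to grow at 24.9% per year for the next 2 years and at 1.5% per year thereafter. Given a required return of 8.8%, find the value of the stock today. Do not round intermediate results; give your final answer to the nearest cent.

€54.68

D_1 = 3.28487
D_2 = 4.10280
Terminal value at year 2: TV = D_2×(1+g_2)/(r−g_2) = 4.16434/0.073 = 57.04582
P_0 = D_1/(1+r)^1 + D_2/(1+r)^2 + TV/(1+r)^2
    = 3.01918 + 3.46595 + 48.19101 = 54.67614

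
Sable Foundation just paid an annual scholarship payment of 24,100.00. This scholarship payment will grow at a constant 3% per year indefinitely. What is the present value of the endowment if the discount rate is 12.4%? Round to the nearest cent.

264074.47

D₁ = D₀ × (1 + g) = 24,100.00 × 1.03 = 24,823.0000
Growing perpetuity: P = D₁ / (r − g) = 24,823.0000 / (0.124 − 0.03) = 264,074.47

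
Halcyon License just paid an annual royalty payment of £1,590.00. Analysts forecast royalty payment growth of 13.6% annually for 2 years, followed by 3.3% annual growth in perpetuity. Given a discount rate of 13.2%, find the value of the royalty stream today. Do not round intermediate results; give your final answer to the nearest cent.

£19904.94

D_1 = 1806.24000
D_2 = 2051.88864
Terminal value at year 2: TV = D_2×(1+g_2)/(r−g_2) = 2119.60097/0.099 = 21410.11076
P_0 = D_1/(1+r)^1 + D_2/(1+r)^2 + TV/(1+r)^2
    = 1595.61837 + 1601.25660 + 16708.06131 = 19904.93629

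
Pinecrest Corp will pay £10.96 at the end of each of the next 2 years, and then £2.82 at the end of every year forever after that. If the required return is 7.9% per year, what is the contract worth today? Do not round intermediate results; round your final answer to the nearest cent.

PV of 2-year annuity: £10.96 × [1 − (1+0.079)^−2] / 0.079 = 19.57141
Perpetuity value at year 2: £2.82 / 0.079 = 35.69620
PV of perpetuity: 35.69620 / (1+0.079)^2 = 30.66049
Total PV = 19.57141 + 30.66049 = 50.23190

£50.23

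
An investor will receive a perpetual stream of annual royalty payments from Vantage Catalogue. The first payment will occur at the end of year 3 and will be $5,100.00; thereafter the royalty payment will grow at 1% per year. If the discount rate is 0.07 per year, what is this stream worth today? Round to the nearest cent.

Value at end of year 2: C₁ / (r − g) = $5,100.00 / (0.07 − 0.01) = $85,000.0000
Discount to today: PV = $85,000.0000 / (1 + 0.07)^2 = $85,000.0000 / 1.144900 = $74,242.29

$74242.29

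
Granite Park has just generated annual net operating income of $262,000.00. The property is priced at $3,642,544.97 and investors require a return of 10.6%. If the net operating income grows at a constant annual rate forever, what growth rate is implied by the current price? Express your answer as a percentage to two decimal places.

3.18%

P = D₀(1+g)/(r−g) ⇒ P(r−g) = D₀(1+g) ⇒ g(P+D₀) = P·r − D₀
g = (P·r − D₀)/(P + D₀) = ($3,642,544.97×0.106 − $262,000.00) / ($3,642,544.97 + $262,000.00) = 0.031786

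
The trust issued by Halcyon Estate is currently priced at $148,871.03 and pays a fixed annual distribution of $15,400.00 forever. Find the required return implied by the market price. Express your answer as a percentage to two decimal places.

10.34%

P = C/r ⇒ r = C/P = $15,400.00/$148,871.03 = 0.103445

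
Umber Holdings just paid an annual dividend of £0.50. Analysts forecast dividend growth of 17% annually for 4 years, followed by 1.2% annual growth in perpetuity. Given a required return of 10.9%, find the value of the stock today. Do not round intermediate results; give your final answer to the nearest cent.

D_1 = 0.58500
D_2 = 0.68445
D_3 = 0.80081
D_4 = 0.93694
Terminal value at year 4: TV = D_4×(1+g_2)/(r−g_2) = 0.94819/0.097 = 9.77512
P_0 = D_1/(1+r)^1 + D_2/(1+r)^2 + D_3/(1+r)^3 + D_4/(1+r)^4 + TV/(1+r)^4
    = 0.52750 + 0.55652 + 0.58713 + 0.61942 + 6.46243 = 8.75300

£8.75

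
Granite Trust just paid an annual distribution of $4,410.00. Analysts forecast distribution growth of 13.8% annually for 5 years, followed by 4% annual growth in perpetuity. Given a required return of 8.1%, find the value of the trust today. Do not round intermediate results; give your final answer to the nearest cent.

$170427.32

D_1 = 5018.58000
D_2 = 5711.14404
D_3 = 6499.28192
D_4 = 7396.18282
D_5 = 8416.85605
Terminal value at year 5: TV = D_5×(1+g_2)/(r−g_2) = 8753.53029/0.041 = 213500.73887
P_0 = D_1/(1+r)^1 + D_2/(1+r)^2 + D_3/(1+r)^3 + D_4/(1+r)^4 + D_5/(1+r)^5 + TV/(1+r)^5
    = 4642.53469 + 4887.33069 + 5145.03453 + 5416.32682 + 5701.92407 + 144634.17163 = 170427.32244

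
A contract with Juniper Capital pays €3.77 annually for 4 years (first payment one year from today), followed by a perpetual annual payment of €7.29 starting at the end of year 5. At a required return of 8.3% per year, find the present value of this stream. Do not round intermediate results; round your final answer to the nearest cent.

PV of 4-year annuity: €3.77 × [1 − (1+0.083)^−4] / 0.083 = 12.40379
Perpetuity value at year 4: €7.29 / 0.083 = 87.83133
PV of perpetuity: 87.83133 / (1+0.083)^4 = 63.84628
Total PV = 12.40379 + 63.84628 = 76.25007

€76.25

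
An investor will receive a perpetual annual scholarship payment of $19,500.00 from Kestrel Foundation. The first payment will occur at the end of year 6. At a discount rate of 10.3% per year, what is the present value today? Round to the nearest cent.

Value at end of year 5: C / r = $19,500.00 / 0.103 = $189,320.3883
Discount to today: PV = $189,320.3883 / (1 + 0.103)^5 = $189,320.3883 / 1.632592 = $115,963.10

$115963.10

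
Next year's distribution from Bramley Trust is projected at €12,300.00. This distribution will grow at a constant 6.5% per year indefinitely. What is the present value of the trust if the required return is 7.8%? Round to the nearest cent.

€946153.85

Growing perpetuity: P = D₁ / (r − g) = €12,300.0000 / (0.078 − 0.065) = €946,153.85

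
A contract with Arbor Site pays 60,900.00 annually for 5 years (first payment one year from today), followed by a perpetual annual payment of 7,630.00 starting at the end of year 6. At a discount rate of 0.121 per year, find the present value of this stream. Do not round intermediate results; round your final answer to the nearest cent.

254609.52

PV of 5-year annuity: 60,900.00 × [1 − (1+0.121)^−5] / 0.121 = 218988.10993
Perpetuity value at year 5: 7,630.00 / 0.121 = 63057.85124
PV of perpetuity: 63057.85124 / (1+0.121)^5 = 35621.40988
Total PV = 218988.10993 + 35621.40988 = 254609.51981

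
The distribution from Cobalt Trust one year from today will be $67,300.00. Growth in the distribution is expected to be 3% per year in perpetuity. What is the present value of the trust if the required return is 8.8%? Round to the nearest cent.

$1160344.83

Growing perpetuity: P = D₁ / (r − g) = $67,300.0000 / (0.088 − 0.03) = $1,160,344.83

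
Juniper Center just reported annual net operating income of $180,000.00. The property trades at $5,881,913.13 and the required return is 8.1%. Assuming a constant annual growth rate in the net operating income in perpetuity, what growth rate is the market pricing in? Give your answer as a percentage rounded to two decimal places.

4.89%

P = D₀(1+g)/(r−g) ⇒ P(r−g) = D₀(1+g) ⇒ g(P+D₀) = P·r − D₀
g = (P·r − D₀)/(P + D₀) = ($5,881,913.13×0.081 − $180,000.00) / ($5,881,913.13 + $180,000.00) = 0.048901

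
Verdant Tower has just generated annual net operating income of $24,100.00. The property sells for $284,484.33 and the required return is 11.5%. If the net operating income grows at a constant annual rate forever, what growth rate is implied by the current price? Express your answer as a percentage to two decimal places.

2.79%

P = D₀(1+g)/(r−g) ⇒ P(r−g) = D₀(1+g) ⇒ g(P+D₀) = P·r − D₀
g = (P·r − D₀)/(P + D₀) = ($284,484.33×0.115 − $24,100.00) / ($284,484.33 + $24,100.00) = 0.027920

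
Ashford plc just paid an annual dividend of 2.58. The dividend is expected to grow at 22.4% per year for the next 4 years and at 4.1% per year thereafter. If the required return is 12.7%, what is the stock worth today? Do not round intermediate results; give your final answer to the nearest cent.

56.19

D_1 = 3.15792
D_2 = 3.86529
D_3 = 4.73112
D_4 = 5.79089
Terminal value at year 4: TV = D_4×(1+g_2)/(r−g_2) = 6.02832/0.086 = 70.09671
P_0 = D_1/(1+r)^1 + D_2/(1+r)^2 + D_3/(1+r)^3 + D_4/(1+r)^4 + TV/(1+r)^4
    = 2.80206 + 3.04323 + 3.30516 + 3.58963 + 43.45122 = 56.19130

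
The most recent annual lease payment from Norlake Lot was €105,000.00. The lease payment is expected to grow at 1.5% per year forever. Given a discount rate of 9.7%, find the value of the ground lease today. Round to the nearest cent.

€1299695.12

D₁ = D₀ × (1 + g) = €105,000.00 × 1.015 = €106,575.0000
Growing perpetuity: P = D₁ / (r − g) = €106,575.0000 / (0.097 − 0.015) = €1,299,695.12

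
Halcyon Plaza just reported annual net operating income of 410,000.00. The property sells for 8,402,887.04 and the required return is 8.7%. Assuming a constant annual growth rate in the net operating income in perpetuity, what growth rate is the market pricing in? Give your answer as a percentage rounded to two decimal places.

3.64%

P = D₀(1+g)/(r−g) ⇒ P(r−g) = D₀(1+g) ⇒ g(P+D₀) = P·r − D₀
g = (P·r − D₀)/(P + D₀) = (8,402,887.04×0.087 − 410,000.00) / (8,402,887.04 + 410,000.00) = 0.036430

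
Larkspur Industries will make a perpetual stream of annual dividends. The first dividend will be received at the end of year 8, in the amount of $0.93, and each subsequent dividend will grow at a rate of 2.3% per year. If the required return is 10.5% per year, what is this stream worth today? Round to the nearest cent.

Value at end of year 7: C₁ / (r − g) = $0.93 / (0.105 − 0.023) = $11.3415
Discount to today: PV = $11.3415 / (1 + 0.105)^7 = $11.3415 / 2.011574 = $5.64

$5.64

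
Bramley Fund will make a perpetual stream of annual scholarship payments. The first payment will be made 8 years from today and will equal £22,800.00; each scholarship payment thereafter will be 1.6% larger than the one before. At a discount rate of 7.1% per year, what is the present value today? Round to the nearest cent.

£256475.49

Value at end of year 7: C₁ / (r − g) = £22,800.00 / (0.071 − 0.016) = £414,545.4545
Discount to today: PV = £414,545.4545 / (1 + 0.071)^7 = £414,545.4545 / 1.616316 = £256,475.49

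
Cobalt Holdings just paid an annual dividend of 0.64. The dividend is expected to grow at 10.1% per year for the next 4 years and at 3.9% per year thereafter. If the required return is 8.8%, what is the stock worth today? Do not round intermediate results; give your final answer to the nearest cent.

D_1 = 0.70464
D_2 = 0.77581
D_3 = 0.85417
D_4 = 0.94044
Terminal value at year 4: TV = D_4×(1+g_2)/(r−g_2) = 0.97711/0.049 = 19.94108
P_0 = D_1/(1+r)^1 + D_2/(1+r)^2 + D_3/(1+r)^3 + D_4/(1+r)^4 + TV/(1+r)^4
    = 0.64765 + 0.65539 + 0.66322 + 0.67114 + 14.23093 = 16.86831

16.87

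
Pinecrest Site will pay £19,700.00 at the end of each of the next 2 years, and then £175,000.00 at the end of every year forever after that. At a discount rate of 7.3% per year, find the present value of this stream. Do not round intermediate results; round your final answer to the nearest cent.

£2117638.29

PV of 2-year annuity: £19,700.00 × [1 − (1+0.073)^−2] / 0.073 = 35470.39986
Perpetuity value at year 2: £175,000.00 / 0.073 = 2397260.27397
PV of perpetuity: 2397260.27397 / (1+0.073)^2 = 2082167.88943
Total PV = 35470.39986 + 2082167.88943 = 2117638.28929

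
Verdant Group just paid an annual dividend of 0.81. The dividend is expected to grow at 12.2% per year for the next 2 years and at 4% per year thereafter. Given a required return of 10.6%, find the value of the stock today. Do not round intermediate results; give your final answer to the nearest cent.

14.79

D_1 = 0.90882
D_2 = 1.01970
Terminal value at year 2: TV = D_2×(1+g_2)/(r−g_2) = 1.06048/0.066 = 16.06794
P_0 = D_1/(1+r)^1 + D_2/(1+r)^2 + TV/(1+r)^2
    = 0.82172 + 0.83361 + 13.13560 = 14.79092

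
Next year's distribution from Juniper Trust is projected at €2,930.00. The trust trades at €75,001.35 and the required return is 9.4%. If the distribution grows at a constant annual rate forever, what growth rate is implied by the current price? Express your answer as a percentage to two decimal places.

5.49%

P = D₁/(r−g) ⇒ g = r − D₁/P = 0.094 − €2,930.00/€75,001.35 = 0.054934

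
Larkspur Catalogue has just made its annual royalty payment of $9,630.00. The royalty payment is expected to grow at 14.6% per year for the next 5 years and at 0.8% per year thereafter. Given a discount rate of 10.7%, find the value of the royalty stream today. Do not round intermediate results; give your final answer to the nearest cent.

$170067.85

D_1 = 11035.98000
D_2 = 12647.23308
D_3 = 14493.72911
D_4 = 16609.81356
D_5 = 19034.84634
Terminal value at year 5: TV = D_5×(1+g_2)/(r−g_2) = 19187.12511/0.099 = 193809.34455
P_0 = D_1/(1+r)^1 + D_2/(1+r)^2 + D_3/(1+r)^3 + D_4/(1+r)^4 + D_5/(1+r)^5 + TV/(1+r)^5
    = 9969.26829 + 10320.48913 + 10684.08359 + 11060.48762 + 11450.15250 + 116583.37090 = 170067.85204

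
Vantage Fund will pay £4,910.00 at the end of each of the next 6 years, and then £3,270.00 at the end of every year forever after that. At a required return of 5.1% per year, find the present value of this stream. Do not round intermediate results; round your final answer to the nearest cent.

PV of 6-year annuity: £4,910.00 × [1 − (1+0.051)^−6] / 0.051 = 24842.14632
Perpetuity value at year 6: £3,270.00 / 0.051 = 64117.64706
PV of perpetuity: 64117.64706 / (1+0.051)^6 = 47573.08118
Total PV = 24842.14632 + 47573.08118 = 72415.22750

£72415.23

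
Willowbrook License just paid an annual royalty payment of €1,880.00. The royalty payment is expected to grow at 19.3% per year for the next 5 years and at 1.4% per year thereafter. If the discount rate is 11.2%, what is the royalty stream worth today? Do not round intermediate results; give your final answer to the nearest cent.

€39311.86

D_1 = 2242.84000
D_2 = 2675.70812
D_3 = 3192.11979
D_4 = 3808.19891
D_5 = 4543.18129
Terminal value at year 5: TV = D_5×(1+g_2)/(r−g_2) = 4606.78583/0.098 = 47008.01870
P_0 = D_1/(1+r)^1 + D_2/(1+r)^2 + D_3/(1+r)^3 + D_4/(1+r)^4 + D_5/(1+r)^5 + TV/(1+r)^5
    = 2016.94245 + 2163.86002 + 2321.47932 + 2490.57988 + 2671.99802 + 27646.99988 = 39311.85956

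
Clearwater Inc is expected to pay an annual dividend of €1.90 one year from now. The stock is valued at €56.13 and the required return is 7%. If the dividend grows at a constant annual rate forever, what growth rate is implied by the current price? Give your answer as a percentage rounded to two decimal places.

3.62%

P = D₁/(r−g) ⇒ g = r − D₁/P = 0.07 − €1.90/€56.13 = 0.036150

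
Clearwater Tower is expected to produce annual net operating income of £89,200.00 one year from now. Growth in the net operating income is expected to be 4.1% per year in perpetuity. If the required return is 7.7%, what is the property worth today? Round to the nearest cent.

£2477777.78

Growing perpetuity: P = D₁ / (r − g) = £89,200.0000 / (0.077 − 0.041) = £2,477,777.78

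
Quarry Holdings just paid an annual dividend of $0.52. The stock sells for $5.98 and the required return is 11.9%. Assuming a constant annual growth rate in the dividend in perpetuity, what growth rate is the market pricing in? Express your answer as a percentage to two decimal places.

2.95%

P = D₀(1+g)/(r−g) ⇒ P(r−g) = D₀(1+g) ⇒ g(P+D₀) = P·r − D₀
g = (P·r − D₀)/(P + D₀) = ($5.98×0.119 − $0.52) / ($5.98 + $0.52) = 0.029480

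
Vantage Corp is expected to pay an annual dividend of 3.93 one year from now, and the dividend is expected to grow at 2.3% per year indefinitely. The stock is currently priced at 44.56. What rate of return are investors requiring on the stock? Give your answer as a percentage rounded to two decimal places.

P = D₁/(r − g) ⇒ r = D₁/P + g = 3.9300/44.56 + 0.023 = 0.088196 + 0.023 = 0.111196

11.12%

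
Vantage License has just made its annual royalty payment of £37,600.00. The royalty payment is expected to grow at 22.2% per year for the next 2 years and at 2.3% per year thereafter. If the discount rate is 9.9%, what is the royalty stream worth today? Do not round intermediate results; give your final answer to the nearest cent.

D_1 = 45947.20000
D_2 = 56147.47840
Terminal value at year 2: TV = D_2×(1+g_2)/(r−g_2) = 57438.87040/0.076 = 755774.61057
P_0 = D_1/(1+r)^1 + D_2/(1+r)^2 + TV/(1+r)^2
    = 41808.18926 + 46487.35876 + 625744.31597 = 714039.86399

£714039.86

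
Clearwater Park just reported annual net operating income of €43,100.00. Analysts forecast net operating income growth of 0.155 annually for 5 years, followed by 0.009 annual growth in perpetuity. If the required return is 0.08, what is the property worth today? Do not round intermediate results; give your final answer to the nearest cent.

€1121618.41

D_1 = 49780.50000
D_2 = 57496.47750
D_3 = 66408.43151
D_4 = 76701.73840
D_5 = 88590.50785
Terminal value at year 5: TV = D_5×(1+g_2)/(r−g_2) = 89387.82242/0.071 = 1258983.41435
P_0 = D_1/(1+r)^1 + D_2/(1+r)^2 + D_3/(1+r)^3 + D_4/(1+r)^4 + D_5/(1+r)^5 + TV/(1+r)^5
    = 46093.05556 + 49293.96219 + 52717.15401 + 56378.06748 + 60293.21106 + 856842.95715 = 1121618.40745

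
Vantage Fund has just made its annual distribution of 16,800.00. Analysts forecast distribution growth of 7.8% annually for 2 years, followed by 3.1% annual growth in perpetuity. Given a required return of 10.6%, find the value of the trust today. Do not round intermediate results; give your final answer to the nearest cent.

251733.47

D_1 = 18110.40000
D_2 = 19523.01120
Terminal value at year 2: TV = D_2×(1+g_2)/(r−g_2) = 20128.22455/0.075 = 268376.32730
P_0 = D_1/(1+r)^1 + D_2/(1+r)^2 + TV/(1+r)^2
    = 16374.68354 + 15960.13459 + 219398.65022 = 251733.46835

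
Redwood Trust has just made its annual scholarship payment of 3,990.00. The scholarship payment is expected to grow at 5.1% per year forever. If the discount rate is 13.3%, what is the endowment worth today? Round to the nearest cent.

D₁ = D₀ × (1 + g) = 3,990.00 × 1.051 = 4,193.4900
Growing perpetuity: P = D₁ / (r − g) = 4,193.4900 / (0.133 − 0.051) = 51,140.12

51140.12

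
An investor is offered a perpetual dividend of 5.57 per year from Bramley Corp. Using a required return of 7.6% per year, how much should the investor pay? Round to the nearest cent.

73.29

Level perpetuity: PV = C / r = 5.57 / 0.076 = 73.29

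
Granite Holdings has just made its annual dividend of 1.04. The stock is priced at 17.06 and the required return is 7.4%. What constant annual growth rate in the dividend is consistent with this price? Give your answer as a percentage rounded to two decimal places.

P = D₀(1+g)/(r−g) ⇒ P(r−g) = D₀(1+g) ⇒ g(P+D₀) = P·r − D₀
g = (P·r − D₀)/(P + D₀) = (17.06×0.074 − 1.04) / (17.06 + 1.04) = 0.012290

1.23%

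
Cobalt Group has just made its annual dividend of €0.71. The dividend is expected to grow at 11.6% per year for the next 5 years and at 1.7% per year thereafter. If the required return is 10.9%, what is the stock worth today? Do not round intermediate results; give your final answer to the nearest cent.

D_1 = 0.79236
D_2 = 0.88427
D_3 = 0.98685
D_4 = 1.10132
D_5 = 1.22908
Terminal value at year 5: TV = D_5×(1+g_2)/(r−g_2) = 1.24997/0.092 = 13.58665
P_0 = D_1/(1+r)^1 + D_2/(1+r)^2 + D_3/(1+r)^3 + D_4/(1+r)^4 + D_5/(1+r)^5 + TV/(1+r)^5
    = 0.71448 + 0.71899 + 0.72353 + 0.72810 + 0.73269 + 8.09943 = 11.71723

€11.72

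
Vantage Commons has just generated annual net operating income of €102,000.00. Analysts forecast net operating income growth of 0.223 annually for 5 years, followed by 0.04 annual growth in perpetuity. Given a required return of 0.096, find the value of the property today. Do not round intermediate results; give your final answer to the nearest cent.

D_1 = 124746.00000
D_2 = 152564.35800
D_3 = 186586.20983
D_4 = 228194.93463
D_5 = 279082.40505
Terminal value at year 5: TV = D_5×(1+g_2)/(r−g_2) = 290245.70125/0.056 = 5182958.95091
P_0 = D_1/(1+r)^1 + D_2/(1+r)^2 + D_3/(1+r)^3 + D_4/(1+r)^4 + D_5/(1+r)^5 + TV/(1+r)^5
    = 113819.34307 + 127008.26329 + 141725.46169 + 158148.02887 + 176473.57601 + 3277366.41163 = 3994541.08456

€3994541.08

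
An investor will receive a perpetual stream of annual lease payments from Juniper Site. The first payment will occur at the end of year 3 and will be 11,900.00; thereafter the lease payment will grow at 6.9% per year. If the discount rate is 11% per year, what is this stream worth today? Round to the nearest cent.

Value at end of year 2: C₁ / (r − g) = 11,900.00 / (0.11 − 0.069) = 290,243.9024
Discount to today: PV = 290,243.9024 / (1 + 0.11)^2 = 290,243.9024 / 1.232100 = 235,568.46

235568.46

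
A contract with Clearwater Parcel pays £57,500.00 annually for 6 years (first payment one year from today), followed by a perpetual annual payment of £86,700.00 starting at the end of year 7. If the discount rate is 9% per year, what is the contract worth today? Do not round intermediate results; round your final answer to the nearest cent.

£832344.51

PV of 6-year annuity: £57,500.00 × [1 − (1+0.09)^−6] / 0.09 = 257940.31894
Perpetuity value at year 6: £86,700.00 / 0.09 = 963333.33333
PV of perpetuity: 963333.33333 / (1+0.09)^6 = 574404.19156
Total PV = 257940.31894 + 574404.19156 = 832344.51050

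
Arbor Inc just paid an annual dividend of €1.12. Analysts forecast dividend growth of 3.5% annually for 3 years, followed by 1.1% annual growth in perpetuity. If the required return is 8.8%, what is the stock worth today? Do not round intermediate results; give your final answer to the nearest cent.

D_1 = 1.15920
D_2 = 1.19977
D_3 = 1.24176
Terminal value at year 3: TV = D_3×(1+g_2)/(r−g_2) = 1.25542/0.077 = 16.30420
P_0 = D_1/(1+r)^1 + D_2/(1+r)^2 + D_3/(1+r)^3 + TV/(1+r)^3
    = 1.06544 + 1.01354 + 0.96417 + 12.65939 = 15.70254

€15.70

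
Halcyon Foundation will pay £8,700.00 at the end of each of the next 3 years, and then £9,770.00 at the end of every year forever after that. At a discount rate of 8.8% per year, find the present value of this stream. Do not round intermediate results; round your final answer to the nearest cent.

£108304.56

PV of 3-year annuity: £8,700.00 × [1 − (1+0.088)^−3] / 0.088 = 22100.99779
Perpetuity value at year 3: £9,770.00 / 0.088 = 111022.72727
PV of perpetuity: 111022.72727 / (1+0.088)^3 = 86203.56079
Total PV = 22100.99779 + 86203.56079 = 108304.55858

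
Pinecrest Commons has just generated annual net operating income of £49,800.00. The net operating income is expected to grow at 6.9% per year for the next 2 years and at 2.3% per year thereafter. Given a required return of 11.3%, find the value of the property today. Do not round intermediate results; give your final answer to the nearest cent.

D_1 = 53236.20000
D_2 = 56909.49780
Terminal value at year 2: TV = D_2×(1+g_2)/(r−g_2) = 58218.41625/0.09 = 646871.29166
P_0 = D_1/(1+r)^1 + D_2/(1+r)^2 + TV/(1+r)^2
    = 47831.26685 + 45940.36322 + 522188.79522 = 615960.42528

£615960.43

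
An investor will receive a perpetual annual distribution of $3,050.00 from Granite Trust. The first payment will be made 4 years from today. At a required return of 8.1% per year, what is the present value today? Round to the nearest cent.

$29808.34

Value at end of year 3: C / r = $3,050.00 / 0.081 = $37,654.3210
Discount to today: PV = $37,654.3210 / (1 + 0.081)^3 = $37,654.3210 / 1.263214 = $29,808.34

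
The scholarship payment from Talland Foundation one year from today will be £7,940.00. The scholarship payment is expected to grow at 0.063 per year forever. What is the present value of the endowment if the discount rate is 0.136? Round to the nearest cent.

Growing perpetuity: P = D₁ / (r − g) = £7,940.0000 / (0.136 − 0.063) = £108,767.12

£108767.12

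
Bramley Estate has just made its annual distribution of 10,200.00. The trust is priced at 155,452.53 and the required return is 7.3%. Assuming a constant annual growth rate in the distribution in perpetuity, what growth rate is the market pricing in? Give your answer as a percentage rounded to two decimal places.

0.69%

P = D₀(1+g)/(r−g) ⇒ P(r−g) = D₀(1+g) ⇒ g(P+D₀) = P·r − D₀
g = (P·r − D₀)/(P + D₀) = (155,452.53×0.073 − 10,200.00) / (155,452.53 + 10,200.00) = 0.006930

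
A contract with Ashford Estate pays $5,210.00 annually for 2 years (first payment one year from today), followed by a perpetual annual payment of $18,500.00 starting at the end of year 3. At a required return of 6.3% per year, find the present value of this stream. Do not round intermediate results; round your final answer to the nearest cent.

PV of 2-year annuity: $5,210.00 × [1 − (1+0.063)^−2] / 0.063 = 9511.96891
Perpetuity value at year 2: $18,500.00 / 0.063 = 293650.79365
PV of perpetuity: 293650.79365 / (1+0.063)^2 = 259875.08830
Total PV = 9511.96891 + 259875.08830 = 269387.05721

$269387.06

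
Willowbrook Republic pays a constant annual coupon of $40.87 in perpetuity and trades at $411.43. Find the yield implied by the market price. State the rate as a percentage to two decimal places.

9.93%

P = C/r ⇒ r = C/P = $40.87/$411.43 = 0.099336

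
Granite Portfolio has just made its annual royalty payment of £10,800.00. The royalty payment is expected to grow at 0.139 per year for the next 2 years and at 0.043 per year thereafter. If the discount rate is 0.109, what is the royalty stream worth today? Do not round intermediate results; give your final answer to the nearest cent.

D_1 = 12301.20000
D_2 = 14011.06680
Terminal value at year 2: TV = D_2×(1+g_2)/(r−g_2) = 14613.54267/0.066 = 221417.31322
P_0 = D_1/(1+r)^1 + D_2/(1+r)^2 + TV/(1+r)^2
    = 11092.15509 + 11392.21339 + 180031.49347 = 202515.86196

£202515.86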